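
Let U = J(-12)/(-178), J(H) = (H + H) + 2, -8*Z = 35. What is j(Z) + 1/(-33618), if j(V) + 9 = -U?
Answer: -27297905/2992002 ≈ -9.1236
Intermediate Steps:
Z = -35/8 (Z = -⅛*35 = -35/8 ≈ -4.3750)
J(H) = 2 + 2*H (J(H) = 2*H + 2 = 2 + 2*H)
U = 11/89 (U = (2 + 2*(-12))/(-178) = (2 - 24)*(-1/178) = -22*(-1/178) = 11/89 ≈ 0.12360)
j(V) = -812/89 (j(V) = -9 - 1*11/89 = -9 - 11/89 = -812/89)
j(Z) + 1/(-33618) = -812/89 + 1/(-33618) = -812/89 - 1/33618 = -27297905/2992002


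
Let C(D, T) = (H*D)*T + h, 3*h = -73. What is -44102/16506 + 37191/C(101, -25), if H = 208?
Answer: -3242361572/1182184479 ≈ -2.7427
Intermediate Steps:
h = -73/3 (h = (⅓)*(-73) = -73/3 ≈ -24.333)
C(D, T) = -73/3 + 208*D*T (C(D, T) = (208*D)*T - 73/3 = 208*D*T - 73/3 = -73/3 + 208*D*T)
-44102/16506 + 37191/C(101, -25) = -44102/16506 + 37191/(-73/3 + 208*101*(-25)) = -44102*1/16506 + 37191/(-73/3 - 525200) = -22051/8253 + 37191/(-1575673/3) = -22051/8253 + 37191*(-3/1575673) = -22051/8253 - 10143/143243 = -3242361572/1182184479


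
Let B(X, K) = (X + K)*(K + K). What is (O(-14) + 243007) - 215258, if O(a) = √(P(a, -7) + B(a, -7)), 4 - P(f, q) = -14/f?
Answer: 27749 + 3*√33 ≈ 27766.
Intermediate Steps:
P(f, q) = 4 + 14/f (P(f, q) = 4 - (-14)/f = 4 + 14/f)
B(X, K) = 2*K*(K + X) (B(X, K) = (K + X)*(2*K) = 2*K*(K + X))
O(a) = √(102 - 14*a + 14/a) (O(a) = √((4 + 14/a) + 2*(-7)*(-7 + a)) = √((4 + 14/a) + (98 - 14*a)) = √(102 - 14*a + 14/a))
(O(-14) + 243007) - 215258 = (√(102 - 14*(-14) + 14/(-14)) + 243007) - 215258 = (√(102 + 196 + 14*(-1/14)) + 243007) - 215258 = (√(102 + 196 - 1) + 243007) - 215258 = (√297 + 243007) - 215258 = (3*√33 + 243007) - 215258 = (243007 + 3*√33) - 215258 = 27749 + 3*√33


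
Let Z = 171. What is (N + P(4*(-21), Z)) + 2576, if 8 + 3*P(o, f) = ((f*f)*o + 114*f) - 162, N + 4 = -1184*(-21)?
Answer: -2354612/3 ≈ -7.8487e+5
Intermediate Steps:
N = 24860 (N = -4 - 1184*(-21) = -4 + 24864 = 24860)
P(o, f) = -170/3 + 38*f + o*f²/3 (P(o, f) = -8/3 + (((f*f)*o + 114*f) - 162)/3 = -8/3 + ((f²*o + 114*f) - 162)/3 = -8/3 + ((o*f² + 114*f) - 162)/3 = -8/3 + ((114*f + o*f²) - 162)/3 = -8/3 + (-162 + 114*f + o*f²)/3 = -8/3 + (-54 + 38*f + o*f²/3) = -170/3 + 38*f + o*f²/3)
(N + P(4*(-21), Z)) + 2576 = (24860 + (-170/3 + 38*171 + (⅓)*(4*(-21))*171²)) + 2576 = (24860 + (-170/3 + 6498 + (⅓)*(-84)*29241)) + 2576 = (24860 + (-170/3 + 6498 - 818748)) + 2576 = (24860 - 2436920/3) + 2576 = -2362340/3 + 2576 = -2354612/3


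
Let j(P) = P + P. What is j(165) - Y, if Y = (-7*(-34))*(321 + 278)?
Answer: -142232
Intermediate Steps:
j(P) = 2*P
Y = 142562 (Y = 238*599 = 142562)
j(165) - Y = 2*165 - 1*142562 = 330 - 142562 = -142232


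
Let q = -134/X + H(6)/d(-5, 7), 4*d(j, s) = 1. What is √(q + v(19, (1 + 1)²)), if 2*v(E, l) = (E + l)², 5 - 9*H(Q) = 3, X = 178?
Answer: √75462566/534 ≈ 16.268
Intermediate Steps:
H(Q) = 2/9 (H(Q) = 5/9 - ⅑*3 = 5/9 - ⅓ = 2/9)
d(j, s) = ¼ (d(j, s) = (¼)*1 = ¼)
v(E, l) = (E + l)²/2
q = 109/801 (q = -134/178 + 2/(9*(¼)) = -134*1/178 + (2/9)*4 = -67/89 + 8/9 = 109/801 ≈ 0.13608)
√(q + v(19, (1 + 1)²)) = √(109/801 + (19 + (1 + 1)²)²/2) = √(109/801 + (19 + 2²)²/2) = √(109/801 + (19 + 4)²/2) = √(109/801 + (½)*23²) = √(109/801 + (½)*529) = √(109/801 + 529/2) = √(423947/1602) = √75462566/534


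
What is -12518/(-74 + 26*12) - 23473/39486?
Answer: -249936161/4698834 ≈ -53.191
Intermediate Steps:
-12518/(-74 + 26*12) - 23473/39486 = -12518/(-74 + 312) - 23473*1/39486 = -12518/238 - 23473/39486 = -12518*1/238 - 23473/39486 = -6259/119 - 23473/39486 = -249936161/4698834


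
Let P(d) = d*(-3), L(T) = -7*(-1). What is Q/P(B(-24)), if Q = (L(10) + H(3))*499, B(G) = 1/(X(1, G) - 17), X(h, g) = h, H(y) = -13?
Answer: -15968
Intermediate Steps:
L(T) = 7
B(G) = -1/16 (B(G) = 1/(1 - 17) = 1/(-16) = -1/16)
Q = -2994 (Q = (7 - 13)*499 = -6*499 = -2994)
P(d) = -3*d
Q/P(B(-24)) = -2994/((-3*(-1/16))) = -2994/3/16 = -2994*16/3 = -15968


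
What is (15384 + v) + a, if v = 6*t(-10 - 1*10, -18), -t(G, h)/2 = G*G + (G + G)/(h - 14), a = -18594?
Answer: -8025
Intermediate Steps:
t(G, h) = -2*G**2 - 4*G/(-14 + h) (t(G, h) = -2*(G*G + (G + G)/(h - 14)) = -2*(G**2 + (2*G)/(-14 + h)) = -2*(G**2 + 2*G/(-14 + h)) = -2*G**2 - 4*G/(-14 + h))
v = -4815 (v = 6*(2*(-10 - 1*10)*(-2 + 14*(-10 - 1*10) - 1*(-10 - 1*10)*(-18))/(-14 - 18)) = 6*(2*(-10 - 10)*(-2 + 14*(-10 - 10) - 1*(-10 - 10)*(-18))/(-32)) = 6*(2*(-20)*(-1/32)*(-2 + 14*(-20) - 1*(-20)*(-18))) = 6*(2*(-20)*(-1/32)*(-2 - 280 - 360)) = 6*(2*(-20)*(-1/32)*(-642)) = 6*(-1605/2) = -4815)
(15384 + v) + a = (15384 - 4815) - 18594 = 10569 - 18594 = -8025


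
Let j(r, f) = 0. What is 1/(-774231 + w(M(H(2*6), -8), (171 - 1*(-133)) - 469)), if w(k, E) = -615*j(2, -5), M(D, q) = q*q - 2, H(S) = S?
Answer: -1/774231 ≈ -1.2916e-6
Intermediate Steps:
M(D, q) = -2 + q**2 (M(D, q) = q**2 - 2 = -2 + q**2)
w(k, E) = 0 (w(k, E) = -615*0 = -123*0 = 0)
1/(-774231 + w(M(H(2*6), -8), (171 - 1*(-133)) - 469)) = 1/(-774231 + 0) = 1/(-774231) = -1/774231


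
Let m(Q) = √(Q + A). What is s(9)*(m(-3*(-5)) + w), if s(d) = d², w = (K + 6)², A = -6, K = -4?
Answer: 567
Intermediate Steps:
w = 4 (w = (-4 + 6)² = 2² = 4)
m(Q) = √(-6 + Q) (m(Q) = √(Q - 6) = √(-6 + Q))
s(9)*(m(-3*(-5)) + w) = 9²*(√(-6 - 3*(-5)) + 4) = 81*(√(-6 + 15) + 4) = 81*(√9 + 4) = 81*(3 + 4) = 81*7 = 567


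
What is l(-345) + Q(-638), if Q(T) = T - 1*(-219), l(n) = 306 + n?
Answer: -458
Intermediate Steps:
Q(T) = 219 + T (Q(T) = T + 219 = 219 + T)
l(-345) + Q(-638) = (306 - 345) + (219 - 638) = -39 - 419 = -458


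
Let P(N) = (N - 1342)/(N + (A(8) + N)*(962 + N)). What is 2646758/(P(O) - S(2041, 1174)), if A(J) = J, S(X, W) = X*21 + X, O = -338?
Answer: -136478752891/2315348759 ≈ -58.945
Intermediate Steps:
S(X, W) = 22*X (S(X, W) = 21*X + X = 22*X)
P(N) = (-1342 + N)/(N + (8 + N)*(962 + N)) (P(N) = (N - 1342)/(N + (8 + N)*(962 + N)) = (-1342 + N)/(N + (8 + N)*(962 + N)))
2646758/(P(O) - S(2041, 1174)) = 2646758/((-1342 - 338)/(7696 + (-338)² + 971*(-338)) - 22*2041) = 2646758/(-1680/(7696 + 114244 - 328198) - 1*44902) = 2646758/(-1680/(-206258) - 44902) = 2646758/(-1/206258*(-1680) - 44902) = 2646758/(840/103129 - 44902) = 2646758/(-4630697518/103129) = 2646758*(-103129/4630697518) = -136478752891/2315348759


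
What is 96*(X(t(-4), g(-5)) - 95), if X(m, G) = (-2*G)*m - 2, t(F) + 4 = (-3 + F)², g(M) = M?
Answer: 33888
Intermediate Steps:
t(F) = -4 + (-3 + F)²
X(m, G) = -2 - 2*G*m (X(m, G) = -2*G*m - 2 = -2 - 2*G*m)
96*(X(t(-4), g(-5)) - 95) = 96*((-2 - 2*(-5)*(-4 + (-3 - 4)²)) - 95) = 96*((-2 - 2*(-5)*(-4 + (-7)²)) - 95) = 96*((-2 - 2*(-5)*(-4 + 49)) - 95) = 96*((-2 - 2*(-5)*45) - 95) = 96*((-2 + 450) - 95) = 96*(448 - 95) = 96*353 = 33888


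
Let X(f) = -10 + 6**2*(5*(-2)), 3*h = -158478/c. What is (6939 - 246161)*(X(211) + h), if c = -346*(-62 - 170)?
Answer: 1779420910863/20068 ≈ 8.8670e+7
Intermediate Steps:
c = 80272 (c = -346*(-232) = 80272)
h = -26413/40136 (h = (-158478/80272)/3 = (-158478*1/80272)/3 = (1/3)*(-79239/40136) = -26413/40136 ≈ -0.65809)
X(f) = -370 (X(f) = -10 + 36*(-10) = -10 - 360 = -370)
(6939 - 246161)*(X(211) + h) = (6939 - 246161)*(-370 - 26413/40136) = -239222*(-14876733/40136) = 1779420910863/20068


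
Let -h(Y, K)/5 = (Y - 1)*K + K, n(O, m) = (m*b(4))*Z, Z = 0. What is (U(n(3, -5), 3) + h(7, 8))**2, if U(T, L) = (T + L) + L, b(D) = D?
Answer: 75076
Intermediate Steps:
n(O, m) = 0 (n(O, m) = (m*4)*0 = (4*m)*0 = 0)
U(T, L) = T + 2*L (U(T, L) = (L + T) + L = T + 2*L)
h(Y, K) = -5*K - 5*K*(-1 + Y) (h(Y, K) = -5*((Y - 1)*K + K) = -5*((-1 + Y)*K + K) = -5*(K*(-1 + Y) + K) = -5*(K + K*(-1 + Y)) = -5*K - 5*K*(-1 + Y))
(U(n(3, -5), 3) + h(7, 8))**2 = ((0 + 2*3) - 5*8*7)**2 = ((0 + 6) - 280)**2 = (6 - 280)**2 = (-274)**2 = 75076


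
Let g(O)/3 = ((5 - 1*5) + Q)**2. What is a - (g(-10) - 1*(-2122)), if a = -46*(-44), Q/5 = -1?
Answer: -173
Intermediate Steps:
Q = -5 (Q = 5*(-1) = -5)
g(O) = 75 (g(O) = 3*((5 - 1*5) - 5)**2 = 3*((5 - 5) - 5)**2 = 3*(0 - 5)**2 = 3*(-5)**2 = 3*25 = 75)
a = 2024
a - (g(-10) - 1*(-2122)) = 2024 - (75 - 1*(-2122)) = 2024 - (75 + 2122) = 2024 - 1*2197 = 2024 - 2197 = -173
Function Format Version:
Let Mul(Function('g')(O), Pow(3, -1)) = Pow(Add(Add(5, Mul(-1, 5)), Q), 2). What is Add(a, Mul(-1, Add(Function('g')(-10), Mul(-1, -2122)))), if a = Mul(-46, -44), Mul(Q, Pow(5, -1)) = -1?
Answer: -173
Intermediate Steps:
Q = -5 (Q = Mul(5, -1) = -5)
Function('g')(O) = 75 (Function('g')(O) = Mul(3, Pow(Add(Add(5, Mul(-1, 5)), -5), 2)) = Mul(3, Pow(Add(Add(5, -5), -5), 2)) = Mul(3, Pow(Add(0, -5), 2)) = Mul(3, Pow(-5, 2)) = Mul(3, 25) = 75)
a = 2024
Add(a, Mul(-1, Add(Function('g')(-10), Mul(-1, -2122)))) = Add(2024, Mul(-1, Add(75, Mul(-1, -2122)))) = Add(2024, Mul(-1, Add(75, 2122))) = Add(2024, Mul(-1, 2197)) = Add(2024, -2197) = -173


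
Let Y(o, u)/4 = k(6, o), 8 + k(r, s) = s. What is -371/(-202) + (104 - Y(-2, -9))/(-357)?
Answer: 34453/24038 ≈ 1.4333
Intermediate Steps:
k(r, s) = -8 + s
Y(o, u) = -32 + 4*o (Y(o, u) = 4*(-8 + o) = -32 + 4*o)
-371/(-202) + (104 - Y(-2, -9))/(-357) = -371/(-202) + (104 - (-32 + 4*(-2)))/(-357) = -371*(-1/202) + (104 - (-32 - 8))*(-1/357) = 371/202 + (104 - 1*(-40))*(-1/357) = 371/202 + (104 + 40)*(-1/357) = 371/202 + 144*(-1/357) = 371/202 - 48/119 = 34453/24038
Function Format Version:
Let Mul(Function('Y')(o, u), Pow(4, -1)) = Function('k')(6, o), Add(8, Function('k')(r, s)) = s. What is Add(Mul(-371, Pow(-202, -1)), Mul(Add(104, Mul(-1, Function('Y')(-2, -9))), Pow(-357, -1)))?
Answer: Rational(34453, 24038) ≈ 1.4333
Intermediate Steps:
Function('k')(r, s) = Add(-8, s)
Function('Y')(o, u) = Add(-32, Mul(4, o)) (Function('Y')(o, u) = Mul(4, Add(-8, o)) = Add(-32, Mul(4, o)))
Add(Mul(-371, Pow(-202, -1)), Mul(Add(104, Mul(-1, Function('Y')(-2, -9))), Pow(-357, -1))) = Add(Mul(-371, Pow(-202, -1)), Mul(Add(104, Mul(-1, Add(-32, Mul(4, -2)))), Pow(-357, -1))) = Add(Mul(-371, Rational(-1, 202)), Mul(Add(104, Mul(-1, Add(-32, -8))), Rational(-1, 357))) = Add(Rational(371, 202), Mul(Add(104, Mul(-1, -40)), Rational(-1, 357))) = Add(Rational(371, 202), Mul(Add(104, 40), Rational(-1, 357))) = Add(Rational(371, 202), Mul(144, Rational(-1, 357))) = Add(Rational(371, 202), Rational(-48, 119)) = Rational(34453, 24038)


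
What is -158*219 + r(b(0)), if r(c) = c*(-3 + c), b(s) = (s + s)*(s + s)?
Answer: -34602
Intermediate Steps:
b(s) = 4*s² (b(s) = (2*s)*(2*s) = 4*s²)
-158*219 + r(b(0)) = -158*219 + (4*0²)*(-3 + 4*0²) = -34602 + (4*0)*(-3 + 4*0) = -34602 + 0*(-3 + 0) = -34602 + 0*(-3) = -34602 + 0 = -34602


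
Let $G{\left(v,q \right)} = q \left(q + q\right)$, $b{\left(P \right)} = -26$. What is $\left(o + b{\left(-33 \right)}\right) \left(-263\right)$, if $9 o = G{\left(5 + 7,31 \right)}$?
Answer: $- \frac{443944}{9} \approx -49327.0$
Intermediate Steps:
$G{\left(v,q \right)} = 2 q^{2}$ ($G{\left(v,q \right)} = q 2 q = 2 q^{2}$)
$o = \frac{1922}{9}$ ($o = \frac{2 \cdot 31^{2}}{9} = \frac{2 \cdot 961}{9} = \frac{1}{9} \cdot 1922 = \frac{1922}{9} \approx 213.56$)
$\left(o + b{\left(-33 \right)}\right) \left(-263\right) = \left(\frac{1922}{9} - 26\right) \left(-263\right) = \frac{1688}{9} \left(-263\right) = - \frac{443944}{9}$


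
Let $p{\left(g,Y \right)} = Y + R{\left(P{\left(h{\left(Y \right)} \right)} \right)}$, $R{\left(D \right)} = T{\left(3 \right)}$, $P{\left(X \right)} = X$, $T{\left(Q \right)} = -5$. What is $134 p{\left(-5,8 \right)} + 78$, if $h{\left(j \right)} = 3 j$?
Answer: $480$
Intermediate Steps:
$R{\left(D \right)} = -5$
$p{\left(g,Y \right)} = -5 + Y$ ($p{\left(g,Y \right)} = Y - 5 = -5 + Y$)
$134 p{\left(-5,8 \right)} + 78 = 134 \left(-5 + 8\right) + 78 = 134 \cdot 3 + 78 = 402 + 78 = 480$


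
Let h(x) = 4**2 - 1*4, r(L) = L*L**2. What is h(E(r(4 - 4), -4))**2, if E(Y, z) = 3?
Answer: 144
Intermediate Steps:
r(L) = L**3
h(x) = 12 (h(x) = 16 - 4 = 12)
h(E(r(4 - 4), -4))**2 = 12**2 = 144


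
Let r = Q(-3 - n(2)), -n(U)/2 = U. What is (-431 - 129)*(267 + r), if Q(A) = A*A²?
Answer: -150080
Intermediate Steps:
n(U) = -2*U
Q(A) = A³
r = 1 (r = (-3 - (-2)*2)³ = (-3 - 1*(-4))³ = (-3 + 4)³ = 1³ = 1)
(-431 - 129)*(267 + r) = (-431 - 129)*(267 + 1) = -560*268 = -150080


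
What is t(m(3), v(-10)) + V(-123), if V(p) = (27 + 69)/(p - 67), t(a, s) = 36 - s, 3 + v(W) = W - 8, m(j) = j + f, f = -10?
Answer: 5367/95 ≈ 56.495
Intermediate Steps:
m(j) = -10 + j (m(j) = j - 10 = -10 + j)
v(W) = -11 + W (v(W) = -3 + (W - 8) = -3 + (-8 + W) = -11 + W)
V(p) = 96/(-67 + p)
t(m(3), v(-10)) + V(-123) = (36 - (-11 - 10)) + 96/(-67 - 123) = (36 - 1*(-21)) + 96/(-190) = (36 + 21) + 96*(-1/190) = 57 - 48/95 = 5367/95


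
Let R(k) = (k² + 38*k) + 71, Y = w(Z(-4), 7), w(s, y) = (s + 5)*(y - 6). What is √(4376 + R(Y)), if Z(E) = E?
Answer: √4486 ≈ 66.978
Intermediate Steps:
w(s, y) = (-6 + y)*(5 + s) (w(s, y) = (5 + s)*(-6 + y) = (-6 + y)*(5 + s))
Y = 1 (Y = -30 - 6*(-4) + 5*7 - 4*7 = -30 + 24 + 35 - 28 = 1)
R(k) = 71 + k² + 38*k
√(4376 + R(Y)) = √(4376 + (71 + 1² + 38*1)) = √(4376 + (71 + 1 + 38)) = √(4376 + 110) = √4486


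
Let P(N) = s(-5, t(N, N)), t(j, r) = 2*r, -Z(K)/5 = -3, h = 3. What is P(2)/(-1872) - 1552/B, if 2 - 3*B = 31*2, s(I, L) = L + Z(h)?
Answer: 726241/9360 ≈ 77.590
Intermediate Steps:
Z(K) = 15 (Z(K) = -5*(-3) = 15)
s(I, L) = 15 + L (s(I, L) = L + 15 = 15 + L)
P(N) = 15 + 2*N
B = -20 (B = 2/3 - 31*2/3 = 2/3 - 1/3*62 = 2/3 - 62/3 = -20)
P(2)/(-1872) - 1552/B = (15 + 2*2)/(-1872) - 1552/(-20) = (15 + 4)*(-1/1872) - 1552*(-1/20) = 19*(-1/1872) + 388/5 = -19/1872 + 388/5 = 726241/9360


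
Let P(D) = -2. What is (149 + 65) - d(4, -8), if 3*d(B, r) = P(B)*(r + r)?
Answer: 610/3 ≈ 203.33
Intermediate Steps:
d(B, r) = -4*r/3 (d(B, r) = (-2*(r + r))/3 = (-4*r)/3 = -4*r/3)
(149 + 65) - d(4, -8) = (149 + 65) - (-4)*(-8)/3 = 214 - 1*32/3 = 214 - 32/3 = 610/3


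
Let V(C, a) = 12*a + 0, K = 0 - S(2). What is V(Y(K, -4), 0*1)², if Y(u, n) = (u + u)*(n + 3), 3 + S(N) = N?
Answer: 0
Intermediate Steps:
S(N) = -3 + N
K = 1 (K = 0 - (-3 + 2) = 0 - 1*(-1) = 0 + 1 = 1)
Y(u, n) = 2*u*(3 + n) (Y(u, n) = (2*u)*(3 + n) = 2*u*(3 + n))
V(C, a) = 12*a
V(Y(K, -4), 0*1)² = (12*(0*1))² = (12*0)² = 0² = 0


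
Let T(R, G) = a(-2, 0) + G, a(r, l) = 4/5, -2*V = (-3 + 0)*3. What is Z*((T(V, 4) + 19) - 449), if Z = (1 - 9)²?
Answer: -136064/5 ≈ -27213.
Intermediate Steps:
Z = 64 (Z = (-8)² = 64)
V = 9/2 (V = -(-3 + 0)*3/2 = -(-3)*3/2 = -½*(-9) = 9/2 ≈ 4.5000)
a(r, l) = ⅘ (a(r, l) = 4*(⅕) = ⅘)
T(R, G) = ⅘ + G
Z*((T(V, 4) + 19) - 449) = 64*(((⅘ + 4) + 19) - 449) = 64*((24/5 + 19) - 449) = 64*(119/5 - 449) = 64*(-2126/5) = -136064/5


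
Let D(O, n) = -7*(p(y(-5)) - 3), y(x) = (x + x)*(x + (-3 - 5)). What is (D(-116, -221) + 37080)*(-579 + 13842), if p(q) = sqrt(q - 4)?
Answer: 492070563 - 278523*sqrt(14) ≈ 4.9103e+8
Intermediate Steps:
y(x) = 2*x*(-8 + x) (y(x) = (2*x)*(x - 8) = (2*x)*(-8 + x) = 2*x*(-8 + x))
p(q) = sqrt(-4 + q)
D(O, n) = 21 - 21*sqrt(14) (D(O, n) = -7*(sqrt(-4 + 2*(-5)*(-8 - 5)) - 3) = -7*(sqrt(-4 + 2*(-5)*(-13)) - 3) = -7*(sqrt(-4 + 130) - 3) = -7*(sqrt(126) - 3) = -7*(3*sqrt(14) - 3) = -7*(-3 + 3*sqrt(14)) = 21 - 21*sqrt(14))
(D(-116, -221) + 37080)*(-579 + 13842) = ((21 - 21*sqrt(14)) + 37080)*(-579 + 13842) = (37101 - 21*sqrt(14))*13263 = 492070563 - 278523*sqrt(14)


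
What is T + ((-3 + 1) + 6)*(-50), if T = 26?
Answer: -174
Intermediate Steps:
T + ((-3 + 1) + 6)*(-50) = 26 + ((-3 + 1) + 6)*(-50) = 26 + (-2 + 6)*(-50) = 26 + 4*(-50) = 26 - 200 = -174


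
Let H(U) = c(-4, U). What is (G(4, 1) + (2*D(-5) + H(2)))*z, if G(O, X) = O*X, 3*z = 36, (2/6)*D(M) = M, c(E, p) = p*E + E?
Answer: -456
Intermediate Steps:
c(E, p) = E + E*p (c(E, p) = E*p + E = E + E*p)
H(U) = -4 - 4*U (H(U) = -4*(1 + U) = -4 - 4*U)
D(M) = 3*M
z = 12 (z = (⅓)*36 = 12)
(G(4, 1) + (2*D(-5) + H(2)))*z = (4*1 + (2*(3*(-5)) + (-4 - 4*2)))*12 = (4 + (2*(-15) + (-4 - 8)))*12 = (4 + (-30 - 12))*12 = (4 - 42)*12 = -38*12 = -456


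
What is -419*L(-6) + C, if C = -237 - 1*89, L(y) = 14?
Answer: -6192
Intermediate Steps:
C = -326 (C = -237 - 89 = -326)
-419*L(-6) + C = -419*14 - 326 = -5866 - 326 = -6192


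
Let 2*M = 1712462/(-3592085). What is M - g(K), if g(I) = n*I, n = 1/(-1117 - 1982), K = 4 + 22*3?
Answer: -2402013919/11131871415 ≈ -0.21578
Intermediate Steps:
K = 70 (K = 4 + 66 = 70)
n = -1/3099 (n = 1/(-3099) = -1/3099 ≈ -0.00032268)
M = -856231/3592085 (M = (1712462/(-3592085))/2 = (1712462*(-1/3592085))/2 = (½)*(-1712462/3592085) = -856231/3592085 ≈ -0.23837)
g(I) = -I/3099
M - g(K) = -856231/3592085 - (-1)*70/3099 = -856231/3592085 - 1*(-70/3099) = -856231/3592085 + 70/3099 = -2402013919/11131871415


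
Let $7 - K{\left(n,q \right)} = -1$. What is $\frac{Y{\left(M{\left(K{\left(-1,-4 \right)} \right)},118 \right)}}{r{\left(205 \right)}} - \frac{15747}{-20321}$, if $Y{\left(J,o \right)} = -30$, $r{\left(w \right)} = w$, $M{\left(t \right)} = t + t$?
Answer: $\frac{523701}{833161} \approx 0.62857$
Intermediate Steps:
$K{\left(n,q \right)} = 8$ ($K{\left(n,q \right)} = 7 - -1 = 7 + 1 = 8$)
$M{\left(t \right)} = 2 t$
$\frac{Y{\left(M{\left(K{\left(-1,-4 \right)} \right)},118 \right)}}{r{\left(205 \right)}} - \frac{15747}{-20321} = - \frac{30}{205} - \frac{15747}{-20321} = \left(-30\right) \frac{1}{205} - - \frac{15747}{20321} = - \frac{6}{41} + \frac{15747}{20321} = \frac{523701}{833161}$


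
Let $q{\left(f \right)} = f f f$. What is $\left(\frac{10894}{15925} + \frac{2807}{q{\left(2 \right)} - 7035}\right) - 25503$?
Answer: $- \frac{219529286674}{8608075} \approx -25503.0$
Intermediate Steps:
$q{\left(f \right)} = f^{3}$ ($q{\left(f \right)} = f f^{2} = f^{3}$)
$\left(\frac{10894}{15925} + \frac{2807}{q{\left(2 \right)} - 7035}\right) - 25503 = \left(\frac{10894}{15925} + \frac{2807}{2^{3} - 7035}\right) - 25503 = \left(10894 \cdot \frac{1}{15925} + \frac{2807}{8 - 7035}\right) - 25503 = \left(\frac{838}{1225} + \frac{2807}{-7027}\right) - 25503 = \left(\frac{838}{1225} + 2807 \left(- \frac{1}{7027}\right)\right) - 25503 = \left(\frac{838}{1225} - \frac{2807}{7027}\right) - 25503 = \frac{2450051}{8608075} - 25503 = - \frac{219529286674}{8608075}$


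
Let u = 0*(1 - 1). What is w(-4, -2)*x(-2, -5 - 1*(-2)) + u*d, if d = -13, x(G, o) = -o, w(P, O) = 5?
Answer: 15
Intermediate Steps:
u = 0 (u = 0*0 = 0)
w(-4, -2)*x(-2, -5 - 1*(-2)) + u*d = 5*(-(-5 - 1*(-2))) + 0*(-13) = 5*(-(-5 + 2)) + 0 = 5*(-1*(-3)) + 0 = 5*3 + 0 = 15 + 0 = 15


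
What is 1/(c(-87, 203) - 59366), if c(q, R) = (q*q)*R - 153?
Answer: 1/1476988 ≈ 6.7705e-7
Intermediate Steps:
c(q, R) = -153 + R*q**2 (c(q, R) = q**2*R - 153 = R*q**2 - 153 = -153 + R*q**2)
1/(c(-87, 203) - 59366) = 1/((-153 + 203*(-87)**2) - 59366) = 1/((-153 + 203*7569) - 59366) = 1/((-153 + 1536507) - 59366) = 1/(1536354 - 59366) = 1/1476988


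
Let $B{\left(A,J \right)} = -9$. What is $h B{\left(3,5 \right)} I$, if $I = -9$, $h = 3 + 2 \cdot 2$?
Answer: $567$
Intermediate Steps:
$h = 7$ ($h = 3 + 4 = 7$)
$h B{\left(3,5 \right)} I = 7 \left(-9\right) \left(-9\right) = \left(-63\right) \left(-9\right) = 567$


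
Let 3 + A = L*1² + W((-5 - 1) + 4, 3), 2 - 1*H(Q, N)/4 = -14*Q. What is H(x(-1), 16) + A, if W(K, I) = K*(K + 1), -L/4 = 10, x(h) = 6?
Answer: 303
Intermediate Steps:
H(Q, N) = 8 + 56*Q (H(Q, N) = 8 - (-56)*Q = 8 + 56*Q)
L = -40 (L = -4*10 = -40)
W(K, I) = K*(1 + K)
A = -41 (A = -3 + (-40*1² + ((-5 - 1) + 4)*(1 + ((-5 - 1) + 4))) = -3 + (-40*1 + (-6 + 4)*(1 + (-6 + 4))) = -3 + (-40 - 2*(1 - 2)) = -3 + (-40 - 2*(-1)) = -3 + (-40 + 2) = -3 - 38 = -41)
H(x(-1), 16) + A = (8 + 56*6) - 41 = (8 + 336) - 41 = 344 - 41 = 303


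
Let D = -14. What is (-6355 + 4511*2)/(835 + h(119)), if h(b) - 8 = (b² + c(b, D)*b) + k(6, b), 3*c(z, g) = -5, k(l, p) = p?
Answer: 8001/44774 ≈ 0.17870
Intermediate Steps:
c(z, g) = -5/3 (c(z, g) = (⅓)*(-5) = -5/3)
h(b) = 8 + b² - 2*b/3 (h(b) = 8 + ((b² - 5*b/3) + b) = 8 + (b² - 2*b/3) = 8 + b² - 2*b/3)
(-6355 + 4511*2)/(835 + h(119)) = (-6355 + 4511*2)/(835 + (8 + 119² - ⅔*119)) = (-6355 + 9022)/(835 + (8 + 14161 - 238/3)) = 2667/(835 + 42269/3) = 2667/(44774/3) = 2667*(3/44774) = 8001/44774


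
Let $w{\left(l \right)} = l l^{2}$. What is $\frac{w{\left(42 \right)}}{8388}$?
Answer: $\frac{2058}{233} \approx 8.8326$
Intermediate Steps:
$w{\left(l \right)} = l^{3}$
$\frac{w{\left(42 \right)}}{8388} = \frac{42^{3}}{8388} = 74088 \cdot \frac{1}{8388} = \frac{2058}{233}$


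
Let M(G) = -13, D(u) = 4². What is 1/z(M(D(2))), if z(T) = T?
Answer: -1/13 ≈ -0.076923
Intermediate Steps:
D(u) = 16
1/z(M(D(2))) = 1/(-13) = -1/13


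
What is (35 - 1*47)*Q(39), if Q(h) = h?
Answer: -468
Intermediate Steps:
(35 - 1*47)*Q(39) = (35 - 1*47)*39 = (35 - 47)*39 = -12*39 = -468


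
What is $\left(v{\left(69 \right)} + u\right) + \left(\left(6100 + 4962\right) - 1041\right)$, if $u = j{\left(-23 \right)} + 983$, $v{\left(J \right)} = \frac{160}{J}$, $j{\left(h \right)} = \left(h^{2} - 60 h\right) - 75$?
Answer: $\frac{885982}{69} \approx 12840.0$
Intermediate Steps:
$j{\left(h \right)} = -75 + h^{2} - 60 h$
$u = 2817$ ($u = \left(-75 + \left(-23\right)^{2} - -1380\right) + 983 = \left(-75 + 529 + 1380\right) + 983 = 1834 + 983 = 2817$)
$\left(v{\left(69 \right)} + u\right) + \left(\left(6100 + 4962\right) - 1041\right) = \left(\frac{160}{69} + 2817\right) + \left(\left(6100 + 4962\right) - 1041\right) = \left(160 \cdot \frac{1}{69} + 2817\right) + \left(11062 - 1041\right) = \left(\frac{160}{69} + 2817\right) + 10021 = \frac{194533}{69} + 10021 = \frac{885982}{69}$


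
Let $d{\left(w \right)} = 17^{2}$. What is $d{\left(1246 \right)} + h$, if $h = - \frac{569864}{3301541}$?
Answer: $\frac{953575485}{3301541} \approx 288.83$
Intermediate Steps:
$d{\left(w \right)} = 289$
$h = - \frac{569864}{3301541}$ ($h = \left(-569864\right) \frac{1}{3301541} = - \frac{569864}{3301541} \approx -0.17261$)
$d{\left(1246 \right)} + h = 289 - \frac{569864}{3301541} = \frac{953575485}{3301541}$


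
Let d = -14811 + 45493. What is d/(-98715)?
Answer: -30682/98715 ≈ -0.31081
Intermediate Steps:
d = 30682
d/(-98715) = 30682/(-98715) = 30682*(-1/98715) = -30682/98715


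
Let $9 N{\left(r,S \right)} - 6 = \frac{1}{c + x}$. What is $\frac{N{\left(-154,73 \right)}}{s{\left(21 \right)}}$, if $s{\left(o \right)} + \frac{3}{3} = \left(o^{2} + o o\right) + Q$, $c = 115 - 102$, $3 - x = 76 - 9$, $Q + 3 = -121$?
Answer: $\frac{305}{347463} \approx 0.00087779$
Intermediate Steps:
$Q = -124$ ($Q = -3 - 121 = -124$)
$x = -64$ ($x = 3 - \left(76 - 9\right) = 3 - 67 = -64$)
$c = 13$
$N{\left(r,S \right)} = \frac{305}{459}$ ($N{\left(r,S \right)} = \frac{2}{3} + \frac{1}{9 \left(13 - 64\right)} = \frac{2}{3} + \frac{1}{9 \left(-51\right)} = \frac{2}{3} + \frac{1}{9} \left(- \frac{1}{51}\right) = \frac{2}{3} - \frac{1}{459} = \frac{305}{459}$)
$s{\left(o \right)} = -125 + 2 o^{2}$ ($s{\left(o \right)} = -1 - \left(124 - o^{2} - o o\right) = -1 + \left(\left(o^{2} + o^{2}\right) - 124\right) = -1 + \left(2 o^{2} - 124\right) = -1 + \left(-124 + 2 o^{2}\right) = -125 + 2 o^{2}$)
$\frac{N{\left(-154,73 \right)}}{s{\left(21 \right)}} = \frac{305}{459 \left(-125 + 2 \cdot 21^{2}\right)} = \frac{305}{459 \left(-125 + 2 \cdot 441\right)} = \frac{305}{459 \left(-125 + 882\right)} = \frac{305}{459 \cdot 757} = \frac{305}{459} \cdot \frac{1}{757} = \frac{305}{347463}$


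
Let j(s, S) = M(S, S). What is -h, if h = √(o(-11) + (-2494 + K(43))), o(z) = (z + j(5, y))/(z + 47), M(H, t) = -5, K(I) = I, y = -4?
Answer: -I*√22063/3 ≈ -49.512*I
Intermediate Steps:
j(s, S) = -5
o(z) = (-5 + z)/(47 + z) (o(z) = (z - 5)/(z + 47) = (-5 + z)/(47 + z))
h = I*√22063/3 (h = √((-5 - 11)/(47 - 11) + (-2494 + 43)) = √(-16/36 - 2451) = √((1/36)*(-16) - 2451) = √(-4/9 - 2451) = √(-22063/9) = I*√22063/3 ≈ 49.512*I)
-h = -I*√22063/3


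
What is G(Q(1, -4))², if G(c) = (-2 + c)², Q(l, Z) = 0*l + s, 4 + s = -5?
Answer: 14641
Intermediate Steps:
s = -9 (s = -4 - 5 = -9)
Q(l, Z) = -9 (Q(l, Z) = 0*l - 9 = 0 - 9 = -9)
G(Q(1, -4))² = ((-2 - 9)²)² = ((-11)²)² = 121² = 14641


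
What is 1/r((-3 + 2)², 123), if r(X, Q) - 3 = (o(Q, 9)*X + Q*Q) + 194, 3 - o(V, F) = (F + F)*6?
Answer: 1/15221 ≈ 6.5699e-5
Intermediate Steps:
o(V, F) = 3 - 12*F (o(V, F) = 3 - (F + F)*6 = 3 - 2*F*6 = 3 - 12*F)
r(X, Q) = 197 + Q² - 105*X (r(X, Q) = 3 + (((3 - 12*9)*X + Q*Q) + 194) = 3 + (((3 - 108)*X + Q²) + 194) = 3 + ((-105*X + Q²) + 194) = 3 + ((Q² - 105*X) + 194) = 3 + (194 + Q² - 105*X) = 197 + Q² - 105*X)
1/r((-3 + 2)², 123) = 1/(197 + 123² - 105*(-3 + 2)²) = 1/(197 + 15129 - 105*(-1)²) = 1/(197 + 15129 - 105*1) = 1/(197 + 15129 - 105) = 1/15221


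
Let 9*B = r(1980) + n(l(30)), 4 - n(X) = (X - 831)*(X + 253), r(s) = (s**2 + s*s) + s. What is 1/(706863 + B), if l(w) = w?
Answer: 9/14431234 ≈ 6.2365e-7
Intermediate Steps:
r(s) = s + 2*s**2 (r(s) = (s**2 + s**2) + s = 2*s**2 + s = s + 2*s**2)
n(X) = 4 - (-831 + X)*(253 + X) (n(X) = 4 - (X - 831)*(X + 253) = 4 - (-831 + X)*(253 + X))
B = 8069467/9 (B = (1980*(1 + 2*1980) + (210247 - 1*30**2 + 578*30))/9 = (1980*(1 + 3960) + (210247 - 1*900 + 17340))/9 = (1980*3961 + (210247 - 900 + 17340))/9 = (7842780 + 226687)/9 = (1/9)*8069467 = 8069467/9 ≈ 8.9661e+5)
1/(706863 + B) = 1/(706863 + 8069467/9) = 1/(14431234/9) = 9/14431234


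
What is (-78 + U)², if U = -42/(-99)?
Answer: 6553600/1089 ≈ 6018.0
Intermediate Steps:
U = 14/33 (U = -42*(-1/99) = 14/33 ≈ 0.42424)
(-78 + U)² = (-78 + 14/33)² = (-2560/33)² = 6553600/1089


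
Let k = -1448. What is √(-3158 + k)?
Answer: 7*I*√94 ≈ 67.868*I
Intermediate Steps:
√(-3158 + k) = √(-3158 - 1448) = √(-4606) = 7*I*√94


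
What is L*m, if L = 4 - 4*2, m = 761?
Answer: -3044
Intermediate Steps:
L = -4 (L = 4 - 8 = -4)
L*m = -4*761 = -3044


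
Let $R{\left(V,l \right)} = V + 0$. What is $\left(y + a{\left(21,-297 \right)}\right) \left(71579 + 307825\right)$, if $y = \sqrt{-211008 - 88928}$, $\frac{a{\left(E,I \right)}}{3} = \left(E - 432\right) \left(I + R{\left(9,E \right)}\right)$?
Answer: $134727878016 + 1517616 i \sqrt{18746} \approx 1.3473 \cdot 10^{11} + 2.0779 \cdot 10^{8} i$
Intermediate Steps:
$R{\left(V,l \right)} = V$
$a{\left(E,I \right)} = 3 \left(-432 + E\right) \left(9 + I\right)$ ($a{\left(E,I \right)} = 3 \left(E - 432\right) \left(I + 9\right) = 3 \left(-432 + E\right) \left(9 + I\right)$)
$y = 4 i \sqrt{18746}$ ($y = \sqrt{-211008 - 88928} = \sqrt{-299936} = 4 i \sqrt{18746} \approx 547.66 i$)
$\left(y + a{\left(21,-297 \right)}\right) \left(71579 + 307825\right) = \left(4 i \sqrt{18746} + \left(-11664 - -384912 + 27 \cdot 21 + 3 \cdot 21 \left(-297\right)\right)\right) \left(71579 + 307825\right) = \left(4 i \sqrt{18746} + \left(-11664 + 384912 + 567 - 18711\right)\right) 379404 = \left(4 i \sqrt{18746} + 355104\right) 379404 = \left(355104 + 4 i \sqrt{18746}\right) 379404 = 134727878016 + 1517616 i \sqrt{18746}$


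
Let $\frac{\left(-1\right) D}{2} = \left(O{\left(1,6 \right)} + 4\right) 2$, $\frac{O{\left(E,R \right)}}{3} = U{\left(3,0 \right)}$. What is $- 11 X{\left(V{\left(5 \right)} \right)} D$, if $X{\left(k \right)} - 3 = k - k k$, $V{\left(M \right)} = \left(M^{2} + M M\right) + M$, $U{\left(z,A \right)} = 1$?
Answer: $-913836$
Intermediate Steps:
$O{\left(E,R \right)} = 3$ ($O{\left(E,R \right)} = 3 \cdot 1 = 3$)
$V{\left(M \right)} = M + 2 M^{2}$ ($V{\left(M \right)} = \left(M^{2} + M^{2}\right) + M = 2 M^{2} + M = M + 2 M^{2}$)
$D = -28$ ($D = - 2 \left(3 + 4\right) 2 = - 2 \cdot 7 \cdot 2 = \left(-2\right) 14 = -28$)
$X{\left(k \right)} = 3 + k - k^{2}$ ($X{\left(k \right)} = 3 + \left(k - k k\right) = 3 - \left(k^{2} - k\right) = 3 + k - k^{2}$)
$- 11 X{\left(V{\left(5 \right)} \right)} D = - 11 \left(3 + 5 \left(1 + 2 \cdot 5\right) - \left(5 \left(1 + 2 \cdot 5\right)\right)^{2}\right) \left(-28\right) = - 11 \left(3 + 5 \left(1 + 10\right) - \left(5 \left(1 + 10\right)\right)^{2}\right) \left(-28\right) = - 11 \left(3 + 5 \cdot 11 - \left(5 \cdot 11\right)^{2}\right) \left(-28\right) = - 11 \left(3 + 55 - 55^{2}\right) \left(-28\right) = - 11 \left(3 + 55 - 3025\right) \left(-28\right) = \left(-11\right) \left(-2967\right) \left(-28\right) = 32637 \left(-28\right) = -913836$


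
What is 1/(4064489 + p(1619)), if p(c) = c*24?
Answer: 1/4103345 ≈ 2.4370e-7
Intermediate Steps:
p(c) = 24*c
1/(4064489 + p(1619)) = 1/(4064489 + 24*1619) = 1/(4064489 + 38856) = 1/4103345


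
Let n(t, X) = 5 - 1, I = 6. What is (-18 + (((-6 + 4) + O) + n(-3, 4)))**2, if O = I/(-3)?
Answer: 324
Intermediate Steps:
O = -2 (O = 6/(-3) = 6*(-1/3) = -2)
n(t, X) = 4
(-18 + (((-6 + 4) + O) + n(-3, 4)))**2 = (-18 + (((-6 + 4) - 2) + 4))**2 = (-18 + ((-2 - 2) + 4))**2 = (-18 + (-4 + 4))**2 = (-18 + 0)**2 = (-18)**2 = 324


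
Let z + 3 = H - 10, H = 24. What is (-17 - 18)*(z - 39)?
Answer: 980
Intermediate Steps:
z = 11 (z = -3 + (24 - 10) = -3 + 14 = 11)
(-17 - 18)*(z - 39) = (-17 - 18)*(11 - 39) = -35*(-28) = 980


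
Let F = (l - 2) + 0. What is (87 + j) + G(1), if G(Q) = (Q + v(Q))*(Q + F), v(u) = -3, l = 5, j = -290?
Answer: -211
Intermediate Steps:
F = 3 (F = (5 - 2) + 0 = 3 + 0 = 3)
G(Q) = (-3 + Q)*(3 + Q) (G(Q) = (Q - 3)*(Q + 3) = (-3 + Q)*(3 + Q))
(87 + j) + G(1) = (87 - 290) + (-9 + 1**2) = -203 + (-9 + 1) = -203 - 8 = -211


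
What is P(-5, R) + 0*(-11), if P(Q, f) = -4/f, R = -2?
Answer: 2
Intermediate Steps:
P(-5, R) + 0*(-11) = -4/(-2) + 0*(-11) = -4*(-½) + 0 = 2 + 0 = 2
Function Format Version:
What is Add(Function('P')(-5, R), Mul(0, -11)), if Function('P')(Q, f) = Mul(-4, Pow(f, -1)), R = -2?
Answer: 2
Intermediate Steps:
Add(Function('P')(-5, R), Mul(0, -11)) = Add(Mul(-4, Pow(-2, -1)), Mul(0, -11)) = Add(Mul(-4, Rational(-1, 2)), 0) = Add(2, 0) = 2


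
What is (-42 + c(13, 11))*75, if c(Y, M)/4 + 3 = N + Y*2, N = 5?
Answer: 5250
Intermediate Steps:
c(Y, M) = 8 + 8*Y (c(Y, M) = -12 + 4*(5 + Y*2) = -12 + 4*(5 + 2*Y) = -12 + (20 + 8*Y) = 8 + 8*Y)
(-42 + c(13, 11))*75 = (-42 + (8 + 8*13))*75 = (-42 + (8 + 104))*75 = (-42 + 112)*75 = 70*75 = 5250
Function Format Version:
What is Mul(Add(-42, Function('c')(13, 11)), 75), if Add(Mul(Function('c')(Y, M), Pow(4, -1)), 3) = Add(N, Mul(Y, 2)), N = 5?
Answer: 5250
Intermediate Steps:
Function('c')(Y, M) = Add(8, Mul(8, Y)) (Function('c')(Y, M) = Add(-12, Mul(4, Add(5, Mul(Y, 2)))) = Add(-12, Mul(4, Add(5, Mul(2, Y)))) = Add(-12, Add(20, Mul(8, Y))) = Add(8, Mul(8, Y)))
Mul(Add(-42, Function('c')(13, 11)), 75) = Mul(Add(-42, Add(8, Mul(8, 13))), 75) = Mul(Add(-42, Add(8, 104)), 75) = Mul(Add(-42, 112), 75) = Mul(70, 75) = 5250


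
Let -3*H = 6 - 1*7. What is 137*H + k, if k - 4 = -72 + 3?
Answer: -58/3 ≈ -19.333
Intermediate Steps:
k = -65 (k = 4 + (-72 + 3) = 4 - 69 = -65)
H = ⅓ (H = -(6 - 1*7)/3 = -(6 - 7)/3 = -⅓*(-1) = ⅓ ≈ 0.33333)
137*H + k = 137*(⅓) - 65 = 137/3 - 65 = -58/3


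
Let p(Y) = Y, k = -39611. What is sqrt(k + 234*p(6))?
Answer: I*sqrt(38207) ≈ 195.47*I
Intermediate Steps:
sqrt(k + 234*p(6)) = sqrt(-39611 + 234*6) = sqrt(-39611 + 1404) = sqrt(-38207) = I*sqrt(38207)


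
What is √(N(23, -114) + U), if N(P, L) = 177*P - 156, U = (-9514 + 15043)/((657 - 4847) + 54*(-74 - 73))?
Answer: √35986497978/3032 ≈ 62.566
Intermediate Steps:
U = -5529/12128 (U = 5529/(-4190 + 54*(-147)) = 5529/(-4190 - 7938) = 5529/(-12128) = 5529*(-1/12128) = -5529/12128 ≈ -0.45589)
N(P, L) = -156 + 177*P
√(N(23, -114) + U) = √((-156 + 177*23) - 5529/12128) = √((-156 + 4071) - 5529/12128) = √(3915 - 5529/12128) = √(47475591/12128) = √35986497978/3032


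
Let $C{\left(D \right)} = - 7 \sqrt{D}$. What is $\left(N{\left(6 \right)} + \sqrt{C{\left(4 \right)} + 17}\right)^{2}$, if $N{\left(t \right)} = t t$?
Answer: $\left(36 + \sqrt{3}\right)^{2} \approx 1423.7$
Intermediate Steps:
$N{\left(t \right)} = t^{2}$
$\left(N{\left(6 \right)} + \sqrt{C{\left(4 \right)} + 17}\right)^{2} = \left(6^{2} + \sqrt{- 7 \sqrt{4} + 17}\right)^{2} = \left(36 + \sqrt{\left(-7\right) 2 + 17}\right)^{2} = \left(36 + \sqrt{-14 + 17}\right)^{2} = \left(36 + \sqrt{3}\right)^{2}$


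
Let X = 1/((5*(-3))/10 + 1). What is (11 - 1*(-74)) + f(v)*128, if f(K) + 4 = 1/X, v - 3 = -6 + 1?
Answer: -491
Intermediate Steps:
X = -2 (X = 1/(-15*⅒ + 1) = 1/(-3/2 + 1) = 1/(-½) = -2)
v = -2 (v = 3 + (-6 + 1) = 3 - 5 = -2)
f(K) = -9/2 (f(K) = -4 + 1/(-2) = -4 - ½ = -9/2)
(11 - 1*(-74)) + f(v)*128 = (11 - 1*(-74)) - 9/2*128 = (11 + 74) - 576 = 85 - 576 = -491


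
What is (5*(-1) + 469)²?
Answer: 215296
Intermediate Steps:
(5*(-1) + 469)² = (-5 + 469)² = 464² = 215296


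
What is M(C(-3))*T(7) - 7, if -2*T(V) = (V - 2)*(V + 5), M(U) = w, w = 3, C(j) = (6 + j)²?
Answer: -97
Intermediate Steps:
M(U) = 3
T(V) = -(-2 + V)*(5 + V)/2 (T(V) = -(V - 2)*(V + 5)/2 = -(-2 + V)*(5 + V)/2)
M(C(-3))*T(7) - 7 = 3*(5 - 3/2*7 - ½*7²) - 7 = 3*(5 - 21/2 - ½*49) - 7 = 3*(5 - 21/2 - 49/2) - 7 = 3*(-30) - 7 = -90 - 7 = -97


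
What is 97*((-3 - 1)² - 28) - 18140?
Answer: -19304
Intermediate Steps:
97*((-3 - 1)² - 28) - 18140 = 97*((-4)² - 28) - 18140 = 97*(16 - 28) - 18140 = 97*(-12) - 18140 = -1164 - 18140 = -19304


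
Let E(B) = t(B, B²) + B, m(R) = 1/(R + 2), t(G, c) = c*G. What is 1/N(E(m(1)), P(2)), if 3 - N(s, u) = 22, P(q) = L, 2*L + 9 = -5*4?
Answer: -1/19 ≈ -0.052632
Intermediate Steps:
L = -29/2 (L = -9/2 + (-5*4)/2 = -9/2 + (½)*(-20) = -9/2 - 10 = -29/2 ≈ -14.500)
P(q) = -29/2
t(G, c) = G*c
m(R) = 1/(2 + R)
E(B) = B + B³ (E(B) = B*B² + B = B³ + B = B + B³)
N(s, u) = -19 (N(s, u) = 3 - 1*22 = 3 - 22 = -19)
1/N(E(m(1)), P(2)) = 1/(-19) = -1/19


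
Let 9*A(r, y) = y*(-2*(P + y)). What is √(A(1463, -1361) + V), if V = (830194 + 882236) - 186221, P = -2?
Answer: √10025795/3 ≈ 1055.5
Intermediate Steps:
A(r, y) = y*(4 - 2*y)/9 (A(r, y) = (y*(-2*(-2 + y)))/9 = (y*(4 - 2*y))/9 = y*(4 - 2*y)/9)
V = 1526209 (V = 1712430 - 186221 = 1526209)
√(A(1463, -1361) + V) = √((2/9)*(-1361)*(2 - 1*(-1361)) + 1526209) = √((2/9)*(-1361)*(2 + 1361) + 1526209) = √((2/9)*(-1361)*1363 + 1526209) = √(-3710086/9 + 1526209) = √(10025795/9) = √10025795/3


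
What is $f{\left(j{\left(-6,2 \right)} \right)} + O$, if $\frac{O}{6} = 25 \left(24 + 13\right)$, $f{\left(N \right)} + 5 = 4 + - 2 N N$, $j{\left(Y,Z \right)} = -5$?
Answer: $5499$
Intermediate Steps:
$f{\left(N \right)} = -1 - 2 N^{2}$ ($f{\left(N \right)} = -5 + \left(4 + - 2 N N\right) = -5 - \left(-4 + 2 N^{2}\right) = -1 - 2 N^{2}$)
$O = 5550$ ($O = 6 \cdot 25 \left(24 + 13\right) = 6 \cdot 25 \cdot 37 = 6 \cdot 925 = 5550$)
$f{\left(j{\left(-6,2 \right)} \right)} + O = \left(-1 - 2 \left(-5\right)^{2}\right) + 5550 = \left(-1 - 50\right) + 5550 = -51 + 5550 = 5499$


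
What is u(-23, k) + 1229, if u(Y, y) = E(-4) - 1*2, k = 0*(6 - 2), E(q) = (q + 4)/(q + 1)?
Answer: 1227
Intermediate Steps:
E(q) = (4 + q)/(1 + q)
k = 0 (k = 0*4 = 0)
u(Y, y) = -2 (u(Y, y) = (4 - 4)/(1 - 4) - 1*2 = 0/(-3) - 2 = -1/3*0 - 2 = 0 - 2 = -2)
u(-23, k) + 1229 = -2 + 1229 = 1227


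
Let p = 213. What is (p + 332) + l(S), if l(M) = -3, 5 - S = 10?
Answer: 542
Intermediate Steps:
S = -5 (S = 5 - 1*10 = 5 - 10 = -5)
(p + 332) + l(S) = (213 + 332) - 3 = 545 - 3 = 542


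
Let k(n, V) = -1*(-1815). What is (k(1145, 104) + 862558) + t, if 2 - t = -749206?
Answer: 1613581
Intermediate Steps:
k(n, V) = 1815
t = 749208 (t = 2 - 1*(-749206) = 2 + 749206 = 749208)
(k(1145, 104) + 862558) + t = (1815 + 862558) + 749208 = 864373 + 749208 = 1613581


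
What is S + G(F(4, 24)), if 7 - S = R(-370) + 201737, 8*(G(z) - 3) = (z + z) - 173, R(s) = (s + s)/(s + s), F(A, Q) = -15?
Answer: -1614027/8 ≈ -2.0175e+5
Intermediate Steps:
R(s) = 1 (R(s) = (2*s)/((2*s)) = (2*s)*(1/(2*s)) = 1)
G(z) = -149/8 + z/4 (G(z) = 3 + ((z + z) - 173)/8 = 3 + (2*z - 173)/8 = 3 + (-173 + 2*z)/8 = 3 + (-173/8 + z/4) = -149/8 + z/4)
S = -201731 (S = 7 - (1 + 201737) = 7 - 1*201738 = 7 - 201738 = -201731)
S + G(F(4, 24)) = -201731 + (-149/8 + (¼)*(-15)) = -201731 + (-149/8 - 15/4) = -201731 - 179/8 = -1614027/8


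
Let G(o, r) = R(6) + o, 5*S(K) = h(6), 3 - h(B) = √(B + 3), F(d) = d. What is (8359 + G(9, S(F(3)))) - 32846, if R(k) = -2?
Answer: -24480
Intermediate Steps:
h(B) = 3 - √(3 + B) (h(B) = 3 - √(B + 3) = 3 - √(3 + B))
S(K) = 0 (S(K) = (3 - √(3 + 6))/5 = (3 - √9)/5 = (3 - 1*3)/5 = (3 - 3)/5 = (⅕)*0 = 0)
G(o, r) = -2 + o
(8359 + G(9, S(F(3)))) - 32846 = (8359 + (-2 + 9)) - 32846 = (8359 + 7) - 32846 = 8366 - 32846 = -24480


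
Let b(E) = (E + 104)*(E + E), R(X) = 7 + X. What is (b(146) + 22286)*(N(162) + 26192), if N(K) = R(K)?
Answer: 2511834246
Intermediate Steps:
N(K) = 7 + K
b(E) = 2*E*(104 + E) (b(E) = (104 + E)*(2*E) = 2*E*(104 + E))
(b(146) + 22286)*(N(162) + 26192) = (2*146*(104 + 146) + 22286)*((7 + 162) + 26192) = (2*146*250 + 22286)*(169 + 26192) = (73000 + 22286)*26361 = 95286*26361 = 2511834246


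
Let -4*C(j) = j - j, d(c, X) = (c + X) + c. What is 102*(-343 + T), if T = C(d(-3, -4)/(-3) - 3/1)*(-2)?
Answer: -34986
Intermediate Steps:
d(c, X) = X + 2*c (d(c, X) = (X + c) + c = X + 2*c)
C(j) = 0 (C(j) = -(j - j)/4 = -¼*0 = 0)
T = 0 (T = 0*(-2) = 0)
102*(-343 + T) = 102*(-343 + 0) = 102*(-343) = -34986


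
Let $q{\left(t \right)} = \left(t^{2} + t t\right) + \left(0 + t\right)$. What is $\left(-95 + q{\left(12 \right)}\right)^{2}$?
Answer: $42025$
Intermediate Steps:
$q{\left(t \right)} = t + 2 t^{2}$ ($q{\left(t \right)} = \left(t^{2} + t^{2}\right) + t = 2 t^{2} + t = t + 2 t^{2}$)
$\left(-95 + q{\left(12 \right)}\right)^{2} = \left(-95 + 12 \left(1 + 2 \cdot 12\right)\right)^{2} = \left(-95 + 12 \left(1 + 24\right)\right)^{2} = \left(-95 + 12 \cdot 25\right)^{2} = \left(-95 + 300\right)^{2} = 205^{2} = 42025$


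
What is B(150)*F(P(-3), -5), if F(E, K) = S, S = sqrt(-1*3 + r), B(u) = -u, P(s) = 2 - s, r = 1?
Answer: -150*I*sqrt(2) ≈ -212.13*I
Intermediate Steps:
S = I*sqrt(2) (S = sqrt(-1*3 + 1) = sqrt(-3 + 1) = sqrt(-2) = I*sqrt(2) ≈ 1.4142*I)
F(E, K) = I*sqrt(2)
B(150)*F(P(-3), -5) = (-1*150)*(I*sqrt(2)) = -150*I*sqrt(2)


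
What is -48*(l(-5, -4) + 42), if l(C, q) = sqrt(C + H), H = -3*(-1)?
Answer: -2016 - 48*I*sqrt(2) ≈ -2016.0 - 67.882*I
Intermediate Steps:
H = 3
l(C, q) = sqrt(3 + C) (l(C, q) = sqrt(C + 3) = sqrt(3 + C))
-48*(l(-5, -4) + 42) = -48*(sqrt(3 - 5) + 42) = -48*(sqrt(-2) + 42) = -48*(I*sqrt(2) + 42) = -48*(42 + I*sqrt(2)) = -2016 - 48*I*sqrt(2)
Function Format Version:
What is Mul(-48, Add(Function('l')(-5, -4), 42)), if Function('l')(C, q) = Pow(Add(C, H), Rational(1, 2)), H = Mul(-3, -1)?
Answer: Add(-2016, Mul(-48, I, Pow(2, Rational(1, 2)))) ≈ Add(-2016.0, Mul(-67.882, I))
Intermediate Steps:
H = 3
Function('l')(C, q) = Pow(Add(3, C), Rational(1, 2)) (Function('l')(C, q) = Pow(Add(C, 3), Rational(1, 2)) = Pow(Add(3, C), Rational(1, 2)))
Mul(-48, Add(Function('l')(-5, -4), 42)) = Mul(-48, Add(Pow(Add(3, -5), Rational(1, 2)), 42)) = Mul(-48, Add(Pow(-2, Rational(1, 2)), 42)) = Mul(-48, Add(Mul(I, Pow(2, Rational(1, 2))), 42)) = Mul(-48, Add(42, Mul(I, Pow(2, Rational(1, 2))))) = Add(-2016, Mul(-48, I, Pow(2, Rational(1, 2))))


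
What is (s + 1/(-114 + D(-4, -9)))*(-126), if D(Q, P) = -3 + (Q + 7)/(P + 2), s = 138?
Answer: -2382009/137 ≈ -17387.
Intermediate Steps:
D(Q, P) = -3 + (7 + Q)/(2 + P)
(s + 1/(-114 + D(-4, -9)))*(-126) = (138 + 1/(-114 + (1 - 4 - 3*(-9))/(2 - 9)))*(-126) = (138 + 1/(-114 + (1 - 4 + 27)/(-7)))*(-126) = (138 + 1/(-114 - ⅐*24))*(-126) = (138 + 1/(-114 - 24/7))*(-126) = (138 + 1/(-822/7))*(-126) = (138 - 7/822)*(-126) = (113429/822)*(-126) = -2382009/137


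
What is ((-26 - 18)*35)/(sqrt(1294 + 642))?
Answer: -35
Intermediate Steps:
((-26 - 18)*35)/(sqrt(1294 + 642)) = (-44*35)/(sqrt(1936)) = -1540/44 = -1540*1/44 = -35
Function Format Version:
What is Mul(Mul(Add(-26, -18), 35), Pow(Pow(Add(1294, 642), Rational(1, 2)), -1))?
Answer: -35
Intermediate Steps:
Mul(Mul(Add(-26, -18), 35), Pow(Pow(Add(1294, 642), Rational(1, 2)), -1)) = Mul(Mul(-44, 35), Pow(Pow(1936, Rational(1, 2)), -1)) = Mul(-1540, Pow(44, -1)) = Mul(-1540, Rational(1, 44)) = -35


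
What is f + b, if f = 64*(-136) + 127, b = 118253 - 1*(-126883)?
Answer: 236559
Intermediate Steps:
b = 245136 (b = 118253 + 126883 = 245136)
f = -8577 (f = -8704 + 127 = -8577)
f + b = -8577 + 245136 = 236559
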